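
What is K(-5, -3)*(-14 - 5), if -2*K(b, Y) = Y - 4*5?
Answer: -437/2 ≈ -218.50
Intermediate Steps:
K(b, Y) = 10 - Y/2 (K(b, Y) = -(Y - 4*5)/2 = -(Y - 20)/2 = -(-20 + Y)/2 = 10 - Y/2)
K(-5, -3)*(-14 - 5) = (10 - ½*(-3))*(-14 - 5) = (10 + 3/2)*(-19) = (23/2)*(-19) = -437/2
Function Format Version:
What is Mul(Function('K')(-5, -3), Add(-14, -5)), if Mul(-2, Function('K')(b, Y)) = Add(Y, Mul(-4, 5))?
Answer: Rational(-437, 2) ≈ -218.50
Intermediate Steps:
Function('K')(b, Y) = Add(10, Mul(Rational(-1, 2), Y)) (Function('K')(b, Y) = Mul(Rational(-1, 2), Add(Y, Mul(-4, 5))) = Mul(Rational(-1, 2), Add(Y, -20)) = Mul(Rational(-1, 2), Add(-20, Y)) = Add(10, Mul(Rational(-1, 2), Y)))
Mul(Function('K')(-5, -3), Add(-14, -5)) = Mul(Add(10, Mul(Rational(-1, 2), -3)), Add(-14, -5)) = Mul(Add(10, Rational(3, 2)), -19) = Mul(Rational(23, 2), -19) = Rational(-437, 2)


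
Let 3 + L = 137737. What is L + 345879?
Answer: 483613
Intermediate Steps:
L = 137734 (L = -3 + 137737 = 137734)
L + 345879 = 137734 + 345879 = 483613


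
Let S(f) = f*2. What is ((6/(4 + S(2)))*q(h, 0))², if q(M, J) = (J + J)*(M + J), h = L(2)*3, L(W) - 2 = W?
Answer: 0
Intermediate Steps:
S(f) = 2*f
L(W) = 2 + W
h = 12 (h = (2 + 2)*3 = 4*3 = 12)
q(M, J) = 2*J*(J + M) (q(M, J) = (2*J)*(J + M) = 2*J*(J + M))
((6/(4 + S(2)))*q(h, 0))² = ((6/(4 + 2*2))*(2*0*(0 + 12)))² = ((6/(4 + 4))*(2*0*12))² = ((6/8)*0)² = (((⅛)*6)*0)² = ((¾)*0)² = 0² = 0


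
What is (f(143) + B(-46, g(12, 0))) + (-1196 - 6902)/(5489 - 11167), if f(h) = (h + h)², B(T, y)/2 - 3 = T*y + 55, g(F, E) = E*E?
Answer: 232552217/2839 ≈ 81913.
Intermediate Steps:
g(F, E) = E²
B(T, y) = 116 + 2*T*y (B(T, y) = 6 + 2*(T*y + 55) = 6 + 2*(55 + T*y) = 6 + (110 + 2*T*y) = 116 + 2*T*y)
f(h) = 4*h² (f(h) = (2*h)² = 4*h²)
(f(143) + B(-46, g(12, 0))) + (-1196 - 6902)/(5489 - 11167) = (4*143² + (116 + 2*(-46)*0²)) + (-1196 - 6902)/(5489 - 11167) = (4*20449 + (116 + 2*(-46)*0)) - 8098/(-5678) = (81796 + (116 + 0)) - 8098*(-1/5678) = (81796 + 116) + 4049/2839 = 81912 + 4049/2839 = 232552217/2839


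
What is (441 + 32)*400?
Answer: 189200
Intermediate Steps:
(441 + 32)*400 = 473*400 = 189200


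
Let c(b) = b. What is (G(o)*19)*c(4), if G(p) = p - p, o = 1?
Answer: 0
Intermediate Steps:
G(p) = 0
(G(o)*19)*c(4) = (0*19)*4 = 0*4 = 0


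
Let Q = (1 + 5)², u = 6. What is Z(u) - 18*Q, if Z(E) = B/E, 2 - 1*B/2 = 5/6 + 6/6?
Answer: -11663/18 ≈ -647.94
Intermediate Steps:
B = ⅓ (B = 4 - 2*(5/6 + 6/6) = 4 - 2*(5*(⅙) + 6*(⅙)) = 4 - 2*(⅚ + 1) = 4 - 2*11/6 = 4 - 11/3 = ⅓ ≈ 0.33333)
Q = 36 (Q = 6² = 36)
Z(E) = 1/(3*E)
Z(u) - 18*Q = (⅓)/6 - 18*36 = (⅓)*(⅙) - 648 = 1/18 - 648 = -11663/18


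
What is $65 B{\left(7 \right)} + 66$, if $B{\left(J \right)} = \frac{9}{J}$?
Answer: $\frac{1047}{7} \approx 149.57$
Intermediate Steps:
$65 B{\left(7 \right)} + 66 = 65 \cdot \frac{9}{7} + 66 = \frac{585}{7} + 66 = \frac{1047}{7}$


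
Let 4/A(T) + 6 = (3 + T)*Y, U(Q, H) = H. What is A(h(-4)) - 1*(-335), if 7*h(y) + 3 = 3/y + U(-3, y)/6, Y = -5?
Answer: 501829/1499 ≈ 334.78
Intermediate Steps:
h(y) = -3/7 + y/42 + 3/(7*y) (h(y) = -3/7 + (3/y + y/6)/7 = -3/7 + (y/42 + 3/(7*y)) = -3/7 + y/42 + 3/(7*y))
A(T) = 4/(-21 - 5*T) (A(T) = 4/(-6 + (3 + T)*(-5)) = 4/(-6 + (-15 - 5*T)) = 4/(-21 - 5*T))
A(h(-4)) - 1*(-335) = 4/(-21 - 5*(18 - 4*(-18 - 4))/(42*(-4))) - 1*(-335) = 4/(-21 - 5*(-1)*(18 - 4*(-22))/(42*4)) + 335 = 4/(-21 - 5*(-1)*(18 + 88)/(42*4)) + 335 = 4/(-21 - 5*(-1)*106/(42*4)) + 335 = 4/(-21 - 5*(-53/84)) + 335 = 4/(-21 + 265/84) + 335 = 4/(-1499/84) + 335 = 4*(-84/1499) + 335 = -336/1499 + 335 = 501829/1499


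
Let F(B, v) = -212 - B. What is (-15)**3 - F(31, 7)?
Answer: -3132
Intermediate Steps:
(-15)**3 - F(31, 7) = (-15)**3 - (-212 - 1*31) = -3375 - (-212 - 31) = -3375 - 1*(-243) = -3375 + 243 = -3132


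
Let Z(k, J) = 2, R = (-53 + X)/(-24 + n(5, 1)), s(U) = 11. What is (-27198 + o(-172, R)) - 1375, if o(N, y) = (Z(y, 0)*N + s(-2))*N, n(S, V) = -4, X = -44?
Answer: 28703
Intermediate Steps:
R = 97/28 (R = (-53 - 44)/(-24 - 4) = -97/(-28) = -97*(-1/28) = 97/28 ≈ 3.4643)
o(N, y) = N*(11 + 2*N) (o(N, y) = (2*N + 11)*N = (11 + 2*N)*N = N*(11 + 2*N))
(-27198 + o(-172, R)) - 1375 = (-27198 - 172*(11 + 2*(-172))) - 1375 = (-27198 - 172*(11 - 344)) - 1375 = (-27198 - 172*(-333)) - 1375 = (-27198 + 57276) - 1375 = 30078 - 1375 = 28703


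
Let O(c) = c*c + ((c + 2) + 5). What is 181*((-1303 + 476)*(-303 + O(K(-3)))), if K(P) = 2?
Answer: 43409230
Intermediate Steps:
O(c) = 7 + c + c² (O(c) = c² + ((2 + c) + 5) = c² + (7 + c) = 7 + c + c²)
181*((-1303 + 476)*(-303 + O(K(-3)))) = 181*((-1303 + 476)*(-303 + (7 + 2 + 2²))) = 181*(-827*(-303 + (7 + 2 + 4))) = 181*(-827*(-303 + 13)) = 181*(-827*(-290)) = 181*239830 = 43409230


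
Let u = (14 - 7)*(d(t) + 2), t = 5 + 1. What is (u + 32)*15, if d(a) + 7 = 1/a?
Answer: -55/2 ≈ -27.500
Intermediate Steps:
t = 6
d(a) = -7 + 1/a
u = -203/6 (u = (14 - 7)*((-7 + 1/6) + 2) = 7*((-7 + 1/6) + 2) = 7*(-41/6 + 2) = 7*(-29/6) = -203/6 ≈ -33.833)
(u + 32)*15 = (-203/6 + 32)*15 = -11/6*15 = -55/2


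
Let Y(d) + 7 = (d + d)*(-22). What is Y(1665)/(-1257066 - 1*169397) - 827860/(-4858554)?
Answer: 768441667549/3465273757251 ≈ 0.22176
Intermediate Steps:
Y(d) = -7 - 44*d (Y(d) = -7 + (d + d)*(-22) = -7 + (2*d)*(-22) = -7 - 44*d)
Y(1665)/(-1257066 - 1*169397) - 827860/(-4858554) = (-7 - 44*1665)/(-1257066 - 1*169397) - 827860/(-4858554) = (-7 - 73260)/(-1257066 - 169397) - 827860*(-1/4858554) = -73267/(-1426463) + 413930/2429277 = -73267*(-1/1426463) + 413930/2429277 = 73267/1426463 + 413930/2429277 = 768441667549/3465273757251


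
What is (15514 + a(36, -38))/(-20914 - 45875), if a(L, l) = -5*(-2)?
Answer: -15524/66789 ≈ -0.23243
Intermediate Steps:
a(L, l) = 10
(15514 + a(36, -38))/(-20914 - 45875) = (15514 + 10)/(-20914 - 45875) = 15524/(-66789) = 15524*(-1/66789) = -15524/66789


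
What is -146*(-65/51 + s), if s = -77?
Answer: 582832/51 ≈ 11428.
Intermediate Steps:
-146*(-65/51 + s) = -146*(-65/51 - 77) = -146*(-3992/51) = 582832/51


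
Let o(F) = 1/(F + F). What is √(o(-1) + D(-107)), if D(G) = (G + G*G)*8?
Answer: √362942/2 ≈ 301.22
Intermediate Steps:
D(G) = 8*G + 8*G² (D(G) = (G + G²)*8 = 8*G + 8*G²)
o(F) = 1/(2*F)
√(o(-1) + D(-107)) = √((½)/(-1) + 8*(-107)*(1 - 107)) = √((½)*(-1) + 8*(-107)*(-106)) = √(-½ + 90736) = √(181471/2) = √362942/2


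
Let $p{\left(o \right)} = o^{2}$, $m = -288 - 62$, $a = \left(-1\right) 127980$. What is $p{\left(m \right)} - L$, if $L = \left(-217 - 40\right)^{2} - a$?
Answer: $-71529$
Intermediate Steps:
$a = -127980$
$m = -350$ ($m = -288 - 62 = -350$)
$L = 194029$ ($L = \left(-217 - 40\right)^{2} - -127980 = \left(-257\right)^{2} + 127980 = 66049 + 127980 = 194029$)
$p{\left(m \right)} - L = \left(-350\right)^{2} - 194029 = 122500 - 194029 = -71529$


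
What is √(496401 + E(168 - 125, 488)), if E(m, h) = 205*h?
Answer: √596441 ≈ 772.30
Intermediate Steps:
√(496401 + E(168 - 125, 488)) = √(496401 + 205*488) = √(496401 + 100040) = √596441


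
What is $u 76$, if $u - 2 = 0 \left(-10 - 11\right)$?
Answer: $152$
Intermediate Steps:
$u = 2$ ($u = 2 + 0 \left(-10 - 11\right) = 2 + 0 \left(-21\right) = 2 + 0 = 2$)
$u 76 = 2 \cdot 76 = 152$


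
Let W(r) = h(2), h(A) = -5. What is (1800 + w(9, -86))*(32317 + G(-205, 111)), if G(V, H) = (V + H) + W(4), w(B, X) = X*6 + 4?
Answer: 41496784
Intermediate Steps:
w(B, X) = 4 + 6*X (w(B, X) = 6*X + 4 = 4 + 6*X)
W(r) = -5
G(V, H) = -5 + H + V (G(V, H) = (V + H) - 5 = (H + V) - 5 = -5 + H + V)
(1800 + w(9, -86))*(32317 + G(-205, 111)) = (1800 + (4 + 6*(-86)))*(32317 + (-5 + 111 - 205)) = (1800 + (4 - 516))*(32317 - 99) = (1800 - 512)*32218 = 1288*32218 = 41496784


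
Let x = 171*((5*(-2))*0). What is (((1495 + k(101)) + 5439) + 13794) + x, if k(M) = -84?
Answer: 20644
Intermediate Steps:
x = 0 (x = 171*(-10*0) = 171*0 = 0)
(((1495 + k(101)) + 5439) + 13794) + x = (((1495 - 84) + 5439) + 13794) + 0 = ((1411 + 5439) + 13794) + 0 = (6850 + 13794) + 0 = 20644 + 0 = 20644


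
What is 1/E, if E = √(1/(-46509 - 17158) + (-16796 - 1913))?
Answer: -I*√4739792891873/297786476 ≈ -0.007311*I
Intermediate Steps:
E = 4*I*√4739792891873/63667 (E = √(1/(-63667) - 18709) = √(-1/63667 - 18709) = √(-1191145904/63667) = 4*I*√4739792891873/63667 ≈ 136.78*I)
1/E = 1/(4*I*√4739792891873/63667) = -I*√4739792891873/297786476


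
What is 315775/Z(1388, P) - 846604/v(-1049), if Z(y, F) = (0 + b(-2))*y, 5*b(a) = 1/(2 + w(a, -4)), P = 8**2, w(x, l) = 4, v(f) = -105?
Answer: 1084888801/72870 ≈ 14888.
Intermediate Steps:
P = 64
b(a) = 1/30 (b(a) = 1/(5*(2 + 4)) = (1/5)/6 = (1/5)*(1/6) = 1/30)
Z(y, F) = y/30 (Z(y, F) = (0 + 1/30)*y = y/30)
315775/Z(1388, P) - 846604/v(-1049) = 315775/(((1/30)*1388)) - 846604/(-105) = 315775/(694/15) - 846604*(-1/105) = 315775*(15/694) + 846604/105 = 4736625/694 + 846604/105 = 1084888801/72870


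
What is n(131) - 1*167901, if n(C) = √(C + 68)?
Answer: -167901 + √199 ≈ -1.6789e+5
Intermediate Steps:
n(C) = √(68 + C)
n(131) - 1*167901 = √(68 + 131) - 1*167901 = √199 - 167901 = -167901 + √199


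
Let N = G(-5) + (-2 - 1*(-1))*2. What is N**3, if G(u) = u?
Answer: -343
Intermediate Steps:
N = -7 (N = -5 + (-2 - 1*(-1))*2 = -5 + (-2 + 1)*2 = -5 - 1*2 = -5 - 2 = -7)
N**3 = (-7)**3 = -343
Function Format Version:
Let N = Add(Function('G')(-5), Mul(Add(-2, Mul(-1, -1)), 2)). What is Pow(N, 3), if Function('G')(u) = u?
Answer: -343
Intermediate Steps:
N = -7 (N = Add(-5, Mul(Add(-2, Mul(-1, -1)), 2)) = Add(-5, Mul(Add(-2, 1), 2)) = Add(-5, Mul(-1, 2)) = Add(-5, -2) = -7)
Pow(N, 3) = Pow(-7, 3) = -343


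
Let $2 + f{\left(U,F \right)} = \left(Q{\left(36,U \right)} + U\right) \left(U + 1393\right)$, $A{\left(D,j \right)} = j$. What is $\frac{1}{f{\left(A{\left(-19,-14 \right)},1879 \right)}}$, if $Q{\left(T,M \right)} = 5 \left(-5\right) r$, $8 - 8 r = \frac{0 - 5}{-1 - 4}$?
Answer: $- \frac{8}{395789} \approx -2.0213 \cdot 10^{-5}$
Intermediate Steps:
$r = \frac{7}{8}$ ($r = 1 - \frac{\left(0 - 5\right) \frac{1}{-1 - 4}}{8} = 1 - \frac{\left(-5\right) \frac{1}{-5}}{8} = 1 - \frac{\left(-5\right) \left(- \frac{1}{5}\right)}{8} = 1 - \frac{1}{8} = \frac{7}{8} \approx 0.875$)
$Q{\left(T,M \right)} = - \frac{175}{8}$ ($Q{\left(T,M \right)} = 5 \left(-5\right) \frac{7}{8} = \left(-25\right) \frac{7}{8} = - \frac{175}{8}$)
$f{\left(U,F \right)} = -2 + \left(1393 + U\right) \left(- \frac{175}{8} + U\right)$ ($f{\left(U,F \right)} = -2 + \left(- \frac{175}{8} + U\right) \left(U + 1393\right) = -2 + \left(- \frac{175}{8} + U\right) \left(1393 + U\right) = -2 + \left(1393 + U\right) \left(- \frac{175}{8} + U\right)$)
$\frac{1}{f{\left(A{\left(-19,-14 \right)},1879 \right)}} = \frac{1}{- \frac{243791}{8} + \left(-14\right)^{2} + \frac{10969}{8} \left(-14\right)} = \frac{1}{- \frac{243791}{8} + 196 - \frac{76783}{4}} = \frac{1}{- \frac{395789}{8}} = - \frac{8}{395789}$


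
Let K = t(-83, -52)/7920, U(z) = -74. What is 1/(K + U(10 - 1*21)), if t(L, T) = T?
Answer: -1980/146533 ≈ -0.013512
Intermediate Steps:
K = -13/1980 (K = -52/7920 = -52*1/7920 = -13/1980 ≈ -0.0065657)
1/(K + U(10 - 1*21)) = 1/(-13/1980 - 74) = 1/(-146533/1980) = -1980/146533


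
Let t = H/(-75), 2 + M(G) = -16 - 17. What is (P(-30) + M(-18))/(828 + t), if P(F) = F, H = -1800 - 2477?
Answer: -4875/66377 ≈ -0.073444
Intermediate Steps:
H = -4277
M(G) = -35 (M(G) = -2 + (-16 - 17) = -2 - 33 = -35)
t = 4277/75 (t = -4277/(-75) = -4277*(-1/75) = 4277/75 ≈ 57.027)
(P(-30) + M(-18))/(828 + t) = (-30 - 35)/(828 + 4277/75) = -65/66377/75 = -65*75/66377 = -4875/66377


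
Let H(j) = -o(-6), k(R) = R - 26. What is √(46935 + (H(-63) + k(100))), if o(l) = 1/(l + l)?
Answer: √1692327/6 ≈ 216.82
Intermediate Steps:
o(l) = 1/(2*l)
k(R) = -26 + R
H(j) = 1/12 (H(j) = -1/(2*(-6)) = -(-1)/(2*6) = -1*(-1/12) = 1/12)
√(46935 + (H(-63) + k(100))) = √(46935 + (1/12 + (-26 + 100))) = √(46935 + (1/12 + 74)) = √(46935 + 889/12) = √(564109/12) = √1692327/6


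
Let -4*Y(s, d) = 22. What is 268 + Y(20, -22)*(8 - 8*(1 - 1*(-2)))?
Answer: 356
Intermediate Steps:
Y(s, d) = -11/2 (Y(s, d) = -¼*22 = -11/2)
268 + Y(20, -22)*(8 - 8*(1 - 1*(-2))) = 268 - 11*(8 - 8*(1 - 1*(-2)))/2 = 268 - 11*(8 - 8*(1 + 2))/2 = 268 - 11*(8 - 8*3)/2 = 268 - 11*(8 - 24)/2 = 268 - 11/2*(-16) = 268 + 88 = 356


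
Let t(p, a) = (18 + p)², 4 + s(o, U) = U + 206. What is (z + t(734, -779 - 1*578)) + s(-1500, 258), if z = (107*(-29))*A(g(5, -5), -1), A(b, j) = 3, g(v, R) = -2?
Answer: 556655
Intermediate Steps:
s(o, U) = 202 + U (s(o, U) = -4 + (U + 206) = -4 + (206 + U) = 202 + U)
z = -9309 (z = (107*(-29))*3 = -3103*3 = -9309)
(z + t(734, -779 - 1*578)) + s(-1500, 258) = (-9309 + (18 + 734)²) + (202 + 258) = (-9309 + 752²) + 460 = (-9309 + 565504) + 460 = 556195 + 460 = 556655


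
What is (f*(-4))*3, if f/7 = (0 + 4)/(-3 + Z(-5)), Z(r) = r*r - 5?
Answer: -336/17 ≈ -19.765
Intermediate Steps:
Z(r) = -5 + r**2 (Z(r) = r**2 - 5 = -5 + r**2)
f = 28/17 (f = 7*((0 + 4)/(-3 + (-5 + (-5)**2))) = 7*(4/(-3 + (-5 + 25))) = 7*(4/(-3 + 20)) = 7*(4/17) = 28/17 ≈ 1.6471)
(f*(-4))*3 = ((28/17)*(-4))*3 = -112/17*3 = -336/17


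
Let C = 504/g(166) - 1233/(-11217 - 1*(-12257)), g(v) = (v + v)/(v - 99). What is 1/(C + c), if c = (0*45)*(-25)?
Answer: 86320/8677341 ≈ 0.0099477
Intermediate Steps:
g(v) = 2*v/(-99 + v) (g(v) = (2*v)/(-99 + v) = 2*v/(-99 + v))
C = 8677341/86320 (C = 504/((2*166/(-99 + 166))) - 1233/(-11217 - 1*(-12257)) = 504/((2*166/67)) - 1233/(-11217 + 12257) = 504/((2*166*(1/67))) - 1233/1040 = 504/(332/67) - 1233*1/1040 = 504*(67/332) - 1233/1040 = 8442/83 - 1233/1040 = 8677341/86320 ≈ 100.53)
c = 0 (c = 0*(-25) = 0)
1/(C + c) = 1/(8677341/86320 + 0) = 1/(8677341/86320) = 86320/8677341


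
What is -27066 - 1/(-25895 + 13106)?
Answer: -346147073/12789 ≈ -27066.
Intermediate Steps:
-27066 - 1/(-25895 + 13106) = -27066 - 1/(-12789) = -27066 - 1*(-1/12789) = -27066 + 1/12789 = -346147073/12789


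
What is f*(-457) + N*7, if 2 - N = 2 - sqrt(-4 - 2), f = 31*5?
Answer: -70835 + 7*I*sqrt(6) ≈ -70835.0 + 17.146*I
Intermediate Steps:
f = 155
N = I*sqrt(6) (N = 2 - (2 - sqrt(-4 - 2)) = 2 - (2 - sqrt(-6)) = 2 - (2 - I*sqrt(6)) = 2 + (-2 + I*sqrt(6)) = I*sqrt(6) ≈ 2.4495*I)
f*(-457) + N*7 = 155*(-457) + (I*sqrt(6))*7 = -70835 + 7*I*sqrt(6)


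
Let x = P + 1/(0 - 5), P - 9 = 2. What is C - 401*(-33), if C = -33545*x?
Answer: -349053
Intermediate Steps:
P = 11 (P = 9 + 2 = 11)
x = 54/5 (x = 11 + 1/(0 - 5) = 11 + 1/(-5) = 11 - ⅕ = 54/5 ≈ 10.800)
C = -362286 (C = -33545*54/5 = -362286)
C - 401*(-33) = -362286 - 401*(-33) = -362286 - 1*(-13233) = -362286 + 13233 = -349053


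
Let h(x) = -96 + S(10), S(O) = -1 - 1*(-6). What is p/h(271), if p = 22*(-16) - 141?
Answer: 493/91 ≈ 5.4176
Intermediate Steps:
S(O) = 5 (S(O) = -1 + 6 = 5)
h(x) = -91 (h(x) = -96 + 5 = -91)
p = -493 (p = -352 - 141 = -493)
p/h(271) = -493/(-91) = -493*(-1/91) = 493/91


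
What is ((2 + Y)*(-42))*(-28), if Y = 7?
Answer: 10584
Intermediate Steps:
((2 + Y)*(-42))*(-28) = ((2 + 7)*(-42))*(-28) = (9*(-42))*(-28) = -378*(-28) = 10584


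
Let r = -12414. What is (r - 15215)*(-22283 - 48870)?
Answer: 1965886237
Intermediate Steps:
(r - 15215)*(-22283 - 48870) = (-12414 - 15215)*(-22283 - 48870) = -27629*(-71153) = 1965886237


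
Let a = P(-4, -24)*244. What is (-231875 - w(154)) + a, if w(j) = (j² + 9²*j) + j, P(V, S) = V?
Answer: -269195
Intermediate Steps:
a = -976 (a = -4*244 = -976)
w(j) = j² + 82*j (w(j) = (j² + 81*j) + j = j² + 82*j)
(-231875 - w(154)) + a = (-231875 - 154*(82 + 154)) - 976 = (-231875 - 154*236) - 976 = (-231875 - 1*36344) - 976 = (-231875 - 36344) - 976 = -268219 - 976 = -269195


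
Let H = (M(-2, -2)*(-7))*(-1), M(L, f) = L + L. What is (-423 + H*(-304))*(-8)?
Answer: -64712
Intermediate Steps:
M(L, f) = 2*L
H = -28 (H = ((2*(-2))*(-7))*(-1) = -4*(-7)*(-1) = 28*(-1) = -28)
(-423 + H*(-304))*(-8) = (-423 - 28*(-304))*(-8) = (-423 + 8512)*(-8) = 8089*(-8) = -64712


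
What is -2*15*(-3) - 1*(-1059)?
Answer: 1149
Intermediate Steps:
-2*15*(-3) - 1*(-1059) = -30*(-3) + 1059 = 90 + 1059 = 1149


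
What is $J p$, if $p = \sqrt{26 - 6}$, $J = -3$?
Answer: $- 6 \sqrt{5} \approx -13.416$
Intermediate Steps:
$p = 2 \sqrt{5}$ ($p = \sqrt{20} = 2 \sqrt{5} \approx 4.4721$)
$J p = - 3 \cdot 2 \sqrt{5} = - 6 \sqrt{5}$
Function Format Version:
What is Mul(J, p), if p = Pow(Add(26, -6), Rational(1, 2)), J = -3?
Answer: Mul(-6, Pow(5, Rational(1, 2))) ≈ -13.416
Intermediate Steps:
p = Mul(2, Pow(5, Rational(1, 2))) (p = Pow(20, Rational(1, 2)) = Mul(2, Pow(5, Rational(1, 2))) ≈ 4.4721)
Mul(J, p) = Mul(-3, Mul(2, Pow(5, Rational(1, 2)))) = Mul(-6, Pow(5, Rational(1, 2)))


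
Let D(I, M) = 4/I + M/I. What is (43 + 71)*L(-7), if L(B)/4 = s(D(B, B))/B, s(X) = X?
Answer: -1368/49 ≈ -27.918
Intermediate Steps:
L(B) = 4*(4 + B)/B**2 (L(B) = 4*(((4 + B)/B)/B) = 4*((4 + B)/B**2) = 4*(4 + B)/B**2)
(43 + 71)*L(-7) = (43 + 71)*(4*(4 - 7)/(-7)**2) = 114*(4*(1/49)*(-3)) = 114*(-12/49) = -1368/49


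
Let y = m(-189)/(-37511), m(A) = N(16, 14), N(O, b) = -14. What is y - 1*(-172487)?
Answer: 6470159871/37511 ≈ 1.7249e+5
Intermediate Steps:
m(A) = -14
y = 14/37511 (y = -14/(-37511) = -14*(-1/37511) = 14/37511 ≈ 0.00037322)
y - 1*(-172487) = 14/37511 - 1*(-172487) = 14/37511 + 172487 = 6470159871/37511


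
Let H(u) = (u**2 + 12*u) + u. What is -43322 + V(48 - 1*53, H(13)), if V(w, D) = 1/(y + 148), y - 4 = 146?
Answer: -12909955/298 ≈ -43322.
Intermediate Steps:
y = 150 (y = 4 + 146 = 150)
H(u) = u**2 + 13*u
V(w, D) = 1/298 (V(w, D) = 1/(150 + 148) = 1/298)
-43322 + V(48 - 1*53, H(13)) = -43322 + 1/298 = -12909955/298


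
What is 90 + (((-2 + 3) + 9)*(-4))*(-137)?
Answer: 5570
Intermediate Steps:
90 + (((-2 + 3) + 9)*(-4))*(-137) = 90 + ((1 + 9)*(-4))*(-137) = 90 + (10*(-4))*(-137) = 90 - 40*(-137) = 90 + 5480 = 5570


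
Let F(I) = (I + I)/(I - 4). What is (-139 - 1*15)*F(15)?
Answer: -420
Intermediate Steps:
F(I) = 2*I/(-4 + I) (F(I) = (2*I)/(-4 + I) = 2*I/(-4 + I))
(-139 - 1*15)*F(15) = (-139 - 1*15)*(2*15/(-4 + 15)) = (-139 - 15)*(2*15/11) = -308*15/11 = -154*30/11 = -420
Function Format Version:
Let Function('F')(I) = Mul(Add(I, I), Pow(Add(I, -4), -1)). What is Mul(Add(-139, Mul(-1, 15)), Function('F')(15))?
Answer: -420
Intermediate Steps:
Function('F')(I) = Mul(2, I, Pow(Add(-4, I), -1)) (Function('F')(I) = Mul(Mul(2, I), Pow(Add(-4, I), -1)) = Mul(2, I, Pow(Add(-4, I), -1)))
Mul(Add(-139, Mul(-1, 15)), Function('F')(15)) = Mul(Add(-139, Mul(-1, 15)), Mul(2, 15, Pow(Add(-4, 15), -1))) = Mul(Add(-139, -15), Mul(2, 15, Pow(11, -1))) = Mul(-154, Mul(2, 15, Rational(1, 11))) = Mul(-154, Rational(30, 11)) = -420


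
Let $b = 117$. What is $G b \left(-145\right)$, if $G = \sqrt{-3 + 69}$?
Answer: $- 16965 \sqrt{66} \approx -1.3782 \cdot 10^{5}$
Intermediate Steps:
$G = \sqrt{66} \approx 8.124$
$G b \left(-145\right) = \sqrt{66} \cdot 117 \left(-145\right) = 117 \sqrt{66} \left(-145\right) = - 16965 \sqrt{66}$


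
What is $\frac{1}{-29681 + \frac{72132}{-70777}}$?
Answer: $- \frac{70777}{2100804269} \approx -3.369 \cdot 10^{-5}$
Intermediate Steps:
$\frac{1}{-29681 + \frac{72132}{-70777}} = \frac{1}{-29681 + 72132 \left(- \frac{1}{70777}\right)} = \frac{1}{-29681 - \frac{72132}{70777}} = \frac{1}{- \frac{2100804269}{70777}} = - \frac{70777}{2100804269}$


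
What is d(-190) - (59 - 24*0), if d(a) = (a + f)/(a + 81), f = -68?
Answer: -6173/109 ≈ -56.633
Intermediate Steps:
d(a) = (-68 + a)/(81 + a) (d(a) = (a - 68)/(a + 81) = (-68 + a)/(81 + a))
d(-190) - (59 - 24*0) = (-68 - 190)/(81 - 190) - (59 - 24*0) = -258/(-109) - (59 + 0) = -1/109*(-258) - 1*59 = 258/109 - 59 = -6173/109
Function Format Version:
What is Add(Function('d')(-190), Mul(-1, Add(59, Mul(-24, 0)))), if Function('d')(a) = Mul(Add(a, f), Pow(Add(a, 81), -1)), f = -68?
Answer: Rational(-6173, 109) ≈ -56.633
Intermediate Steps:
Function('d')(a) = Mul(Pow(Add(81, a), -1), Add(-68, a)) (Function('d')(a) = Mul(Add(a, -68), Pow(Add(a, 81), -1)) = Mul(Add(-68, a), Pow(Add(81, a), -1)) = Mul(Pow(Add(81, a), -1), Add(-68, a)))
Add(Function('d')(-190), Mul(-1, Add(59, Mul(-24, 0)))) = Add(Mul(Pow(Add(81, -190), -1), Add(-68, -190)), Mul(-1, Add(59, Mul(-24, 0)))) = Add(Mul(Pow(-109, -1), -258), Mul(-1, Add(59, 0))) = Add(Mul(Rational(-1, 109), -258), Mul(-1, 59)) = Add(Rational(258, 109), -59) = Rational(-6173, 109)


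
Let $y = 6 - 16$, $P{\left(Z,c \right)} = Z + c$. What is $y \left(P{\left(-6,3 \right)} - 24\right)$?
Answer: $270$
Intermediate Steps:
$y = -10$
$y \left(P{\left(-6,3 \right)} - 24\right) = - 10 \left(\left(-6 + 3\right) - 24\right) = - 10 \left(-3 - 24\right) = \left(-10\right) \left(-27\right) = 270$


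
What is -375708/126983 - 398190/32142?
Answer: -10439894551/680247931 ≈ -15.347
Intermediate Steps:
-375708/126983 - 398190/32142 = -375708*1/126983 - 398190*1/32142 = -375708/126983 - 66365/5357 = -10439894551/680247931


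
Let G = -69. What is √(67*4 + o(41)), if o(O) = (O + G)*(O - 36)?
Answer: 8*√2 ≈ 11.314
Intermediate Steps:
o(O) = (-69 + O)*(-36 + O) (o(O) = (O - 69)*(O - 36) = (-69 + O)*(-36 + O))
√(67*4 + o(41)) = √(67*4 + (2484 + 41² - 105*41)) = √(268 + (2484 + 1681 - 4305)) = √(268 - 140) = √128 = 8*√2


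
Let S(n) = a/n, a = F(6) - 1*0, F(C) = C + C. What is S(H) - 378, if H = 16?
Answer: -1509/4 ≈ -377.25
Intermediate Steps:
F(C) = 2*C
a = 12 (a = 2*6 - 1*0 = 12 + 0 = 12)
S(n) = 12/n
S(H) - 378 = 12/16 - 378 = 12*(1/16) - 378 = ¾ - 378 = -1509/4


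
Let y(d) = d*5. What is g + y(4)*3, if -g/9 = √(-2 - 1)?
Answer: 60 - 9*I*√3 ≈ 60.0 - 15.588*I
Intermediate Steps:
y(d) = 5*d
g = -9*I*√3 (g = -9*√(-2 - 1) = -9*I*√3 ≈ -15.588*I)
g + y(4)*3 = -9*I*√3 + (5*4)*3 = -9*I*√3 + 20*3 = -9*I*√3 + 60 = 60 - 9*I*√3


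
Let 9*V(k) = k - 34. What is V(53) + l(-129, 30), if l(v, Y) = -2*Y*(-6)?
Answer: 3259/9 ≈ 362.11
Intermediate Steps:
l(v, Y) = 12*Y
V(k) = -34/9 + k/9 (V(k) = (k - 34)/9 = (-34 + k)/9 = -34/9 + k/9)
V(53) + l(-129, 30) = (-34/9 + (⅑)*53) + 12*30 = (-34/9 + 53/9) + 360 = 19/9 + 360 = 3259/9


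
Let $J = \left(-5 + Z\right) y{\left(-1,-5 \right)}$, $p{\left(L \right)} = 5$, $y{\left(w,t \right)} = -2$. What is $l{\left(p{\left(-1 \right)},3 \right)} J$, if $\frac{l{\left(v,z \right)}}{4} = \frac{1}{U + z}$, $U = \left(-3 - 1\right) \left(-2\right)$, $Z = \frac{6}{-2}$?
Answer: $\frac{64}{11} \approx 5.8182$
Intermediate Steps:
$Z = -3$ ($Z = 6 \left(- \frac{1}{2}\right) = -3$)
$U = 8$ ($U = \left(-4\right) \left(-2\right) = 8$)
$l{\left(v,z \right)} = \frac{4}{8 + z}$
$J = 16$ ($J = \left(-5 - 3\right) \left(-2\right) = \left(-8\right) \left(-2\right) = 16$)
$l{\left(p{\left(-1 \right)},3 \right)} J = \frac{4}{8 + 3} \cdot 16 = \frac{4}{11} \cdot 16 = \frac{64}{11}$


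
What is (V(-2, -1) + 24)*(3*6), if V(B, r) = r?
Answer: 414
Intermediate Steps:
(V(-2, -1) + 24)*(3*6) = (-1 + 24)*(3*6) = 23*18 = 414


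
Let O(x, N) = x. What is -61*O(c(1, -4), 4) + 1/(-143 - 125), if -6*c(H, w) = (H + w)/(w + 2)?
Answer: 2043/134 ≈ 15.246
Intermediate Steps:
c(H, w) = -(H + w)/(6*(2 + w)) (c(H, w) = -(H + w)/(6*(w + 2)) = -(H + w)/(6*(2 + w)))
-61*O(c(1, -4), 4) + 1/(-143 - 125) = -61*(-1*1 - 1*(-4))/(6*(2 - 4)) + 1/(-143 - 125) = -61*(-1 + 4)/(6*(-2)) + 1/(-268) = -61*(-1)*3/(6*2) - 1/268 = -61*(-1/4) - 1/268 = 61/4 - 1/268 = 2043/134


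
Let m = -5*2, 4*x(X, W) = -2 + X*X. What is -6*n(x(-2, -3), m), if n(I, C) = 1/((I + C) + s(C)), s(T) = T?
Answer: 4/13 ≈ 0.30769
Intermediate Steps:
x(X, W) = -1/2 + X**2/4 (x(X, W) = (-2 + X*X)/4 = (-2 + X**2)/4 = -1/2 + X**2/4)
m = -10
n(I, C) = 1/(I + 2*C) (n(I, C) = 1/((I + C) + C) = 1/((C + I) + C) = 1/(I + 2*C))
-6*n(x(-2, -3), m) = -6/((-1/2 + (1/4)*(-2)**2) + 2*(-10)) = -6/((-1/2 + (1/4)*4) - 20) = -6/((-1/2 + 1) - 20) = -6/(1/2 - 20) = -6/(-39/2) = -6*(-2/39) = 4/13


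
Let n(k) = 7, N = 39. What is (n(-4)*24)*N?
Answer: 6552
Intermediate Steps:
(n(-4)*24)*N = (7*24)*39 = 168*39 = 6552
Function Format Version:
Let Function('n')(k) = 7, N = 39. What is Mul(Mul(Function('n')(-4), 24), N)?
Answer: 6552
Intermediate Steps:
Mul(Mul(Function('n')(-4), 24), N) = Mul(Mul(7, 24), 39) = Mul(168, 39) = 6552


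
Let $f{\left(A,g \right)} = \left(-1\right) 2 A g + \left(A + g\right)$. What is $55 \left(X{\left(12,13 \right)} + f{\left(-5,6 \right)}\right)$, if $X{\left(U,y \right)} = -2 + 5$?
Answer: $3520$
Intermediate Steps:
$X{\left(U,y \right)} = 3$
$f{\left(A,g \right)} = A + g - 2 A g$ ($f{\left(A,g \right)} = - 2 A g + \left(A + g\right) = A + g - 2 A g$)
$55 \left(X{\left(12,13 \right)} + f{\left(-5,6 \right)}\right) = 55 \left(3 - \left(-1 - 60\right)\right) = 55 \left(3 + \left(-5 + 6 + 60\right)\right) = 55 \left(3 + 61\right) = 55 \cdot 64 = 3520$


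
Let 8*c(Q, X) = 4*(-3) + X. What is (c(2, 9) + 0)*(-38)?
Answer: 57/4 ≈ 14.250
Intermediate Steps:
c(Q, X) = -3/2 + X/8 (c(Q, X) = (4*(-3) + X)/8 = (-12 + X)/8 = -3/2 + X/8)
(c(2, 9) + 0)*(-38) = ((-3/2 + (⅛)*9) + 0)*(-38) = ((-3/2 + 9/8) + 0)*(-38) = (-3/8 + 0)*(-38) = -3/8*(-38) = 57/4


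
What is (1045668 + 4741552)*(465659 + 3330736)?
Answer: 21970573071900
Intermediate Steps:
(1045668 + 4741552)*(465659 + 3330736) = 5787220*3796395 = 21970573071900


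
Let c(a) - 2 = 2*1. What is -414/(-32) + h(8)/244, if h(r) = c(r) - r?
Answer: 12611/976 ≈ 12.921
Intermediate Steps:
c(a) = 4 (c(a) = 2 + 2*1 = 2 + 2 = 4)
h(r) = 4 - r
-414/(-32) + h(8)/244 = -414/(-32) + (4 - 1*8)/244 = -414*(-1/32) + (4 - 8)*(1/244) = 207/16 - 4*1/244 = 207/16 - 1/61 = 12611/976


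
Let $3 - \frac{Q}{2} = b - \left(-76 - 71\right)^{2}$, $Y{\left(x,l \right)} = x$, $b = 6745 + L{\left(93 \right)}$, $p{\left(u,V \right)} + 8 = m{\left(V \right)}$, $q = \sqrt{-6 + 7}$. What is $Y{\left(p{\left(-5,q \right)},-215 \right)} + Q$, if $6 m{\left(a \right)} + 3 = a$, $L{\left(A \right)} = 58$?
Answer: $\frac{88829}{3} \approx 29610.0$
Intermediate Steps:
$m{\left(a \right)} = - \frac{1}{2} + \frac{a}{6}$
$q = 1$ ($q = \sqrt{1} = 1$)
$p{\left(u,V \right)} = - \frac{17}{2} + \frac{V}{6}$ ($p{\left(u,V \right)} = -8 + \left(- \frac{1}{2} + \frac{V}{6}\right) = - \frac{17}{2} + \frac{V}{6}$)
$b = 6803$ ($b = 6745 + 58 = 6803$)
$Q = 29618$ ($Q = 6 - 2 \left(6803 - \left(-76 - 71\right)^{2}\right) = 6 - 2 \left(6803 - \left(-147\right)^{2}\right) = 6 - 2 \left(6803 - 21609\right) = 6 - -29612 = 6 + 29612 = 29618$)
$Y{\left(p{\left(-5,q \right)},-215 \right)} + Q = \left(- \frac{17}{2} + \frac{1}{6} \cdot 1\right) + 29618 = \left(- \frac{17}{2} + \frac{1}{6}\right) + 29618 = - \frac{25}{3} + 29618 = \frac{88829}{3}$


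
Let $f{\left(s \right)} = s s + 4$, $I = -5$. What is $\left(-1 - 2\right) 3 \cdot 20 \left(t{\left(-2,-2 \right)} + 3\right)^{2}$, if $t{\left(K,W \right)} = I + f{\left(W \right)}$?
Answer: $-6480$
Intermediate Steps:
$f{\left(s \right)} = 4 + s^{2}$ ($f{\left(s \right)} = s^{2} + 4 = 4 + s^{2}$)
$t{\left(K,W \right)} = -1 + W^{2}$ ($t{\left(K,W \right)} = -5 + \left(4 + W^{2}\right) = -1 + W^{2}$)
$\left(-1 - 2\right) 3 \cdot 20 \left(t{\left(-2,-2 \right)} + 3\right)^{2} = \left(-1 - 2\right) 3 \cdot 20 \left(\left(-1 + \left(-2\right)^{2}\right) + 3\right)^{2} = \left(-3\right) 3 \cdot 20 \left(\left(-1 + 4\right) + 3\right)^{2} = \left(-9\right) 20 \left(3 + 3\right)^{2} = - 180 \cdot 6^{2} = \left(-180\right) 36 = -6480$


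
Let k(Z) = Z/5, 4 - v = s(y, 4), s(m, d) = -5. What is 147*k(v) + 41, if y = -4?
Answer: 1528/5 ≈ 305.60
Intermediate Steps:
v = 9 (v = 4 - 1*(-5) = 4 + 5 = 9)
k(Z) = Z/5 (k(Z) = Z*(⅕) = Z/5)
147*k(v) + 41 = 147*((⅕)*9) + 41 = 147*(9/5) + 41 = 1323/5 + 41 = 1528/5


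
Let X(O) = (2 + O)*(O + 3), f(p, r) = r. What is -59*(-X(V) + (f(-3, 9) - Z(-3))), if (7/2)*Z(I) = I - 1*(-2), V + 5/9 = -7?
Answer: 536015/567 ≈ 945.35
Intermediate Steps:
V = -68/9 (V = -5/9 - 7 = -68/9 ≈ -7.5556)
X(O) = (2 + O)*(3 + O)
Z(I) = 4/7 + 2*I/7 (Z(I) = 2*(I - 1*(-2))/7 = 2*(I + 2)/7 = 2*(2 + I)/7 = 4/7 + 2*I/7)
-59*(-X(V) + (f(-3, 9) - Z(-3))) = -59*(-(6 + (-68/9)**2 + 5*(-68/9)) + (9 - (4/7 + (2/7)*(-3)))) = -59*(-(6 + 4624/81 - 340/9) + (9 - (4/7 - 6/7))) = -59*(-1*2050/81 + (9 - 1*(-2/7))) = -59*(-2050/81 + (9 + 2/7)) = -59*(-2050/81 + 65/7) = -59*(-9085/567) = 536015/567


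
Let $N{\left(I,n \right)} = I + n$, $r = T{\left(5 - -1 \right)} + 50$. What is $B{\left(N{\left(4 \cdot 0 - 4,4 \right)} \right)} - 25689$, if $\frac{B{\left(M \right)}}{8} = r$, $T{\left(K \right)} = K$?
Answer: $-25241$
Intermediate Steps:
$r = 56$ ($r = \left(5 - -1\right) + 50 = \left(5 + 1\right) + 50 = 6 + 50 = 56$)
$B{\left(M \right)} = 448$ ($B{\left(M \right)} = 8 \cdot 56 = 448$)
$B{\left(N{\left(4 \cdot 0 - 4,4 \right)} \right)} - 25689 = 448 - 25689 = -25241$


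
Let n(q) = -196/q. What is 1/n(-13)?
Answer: 13/196 ≈ 0.066326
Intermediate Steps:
1/n(-13) = 1/(-196/(-13)) = 1/(-196*(-1/13)) = 1/(196/13) = 13/196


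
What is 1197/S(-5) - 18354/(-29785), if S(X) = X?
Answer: -8835/37 ≈ -238.78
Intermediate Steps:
1197/S(-5) - 18354/(-29785) = 1197/(-5) - 18354/(-29785) = 1197*(-⅕) - 18354*(-1/29785) = -1197/5 + 114/185 = -8835/37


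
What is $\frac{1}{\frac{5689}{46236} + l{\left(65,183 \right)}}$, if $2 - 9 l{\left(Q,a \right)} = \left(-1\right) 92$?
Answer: $\frac{138708}{1465795} \approx 0.09463$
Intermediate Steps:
$l{\left(Q,a \right)} = \frac{94}{9}$ ($l{\left(Q,a \right)} = \frac{2}{9} - \frac{\left(-1\right) 92}{9} = \frac{2}{9} - - \frac{92}{9} = \frac{2}{9} + \frac{92}{9} = \frac{94}{9}$)
$\frac{1}{\frac{5689}{46236} + l{\left(65,183 \right)}} = \frac{1}{\frac{5689}{46236} + \frac{94}{9}} = \frac{1}{\frac{1465795}{138708}} = \frac{138708}{1465795}$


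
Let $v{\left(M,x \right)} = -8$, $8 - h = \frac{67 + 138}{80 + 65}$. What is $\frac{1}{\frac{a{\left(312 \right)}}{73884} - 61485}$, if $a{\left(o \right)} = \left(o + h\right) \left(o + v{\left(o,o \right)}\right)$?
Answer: $- \frac{535659}{32934291451} \approx -1.6264 \cdot 10^{-5}$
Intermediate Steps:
$h = \frac{191}{29}$ ($h = 8 - \frac{67 + 138}{80 + 65} = 8 - \frac{205}{145} = 8 - 205 \cdot \frac{1}{145} = 8 - \frac{41}{29} = \frac{191}{29} \approx 6.5862$)
$a{\left(o \right)} = \left(-8 + o\right) \left(\frac{191}{29} + o\right)$ ($a{\left(o \right)} = \left(o + \frac{191}{29}\right) \left(o - 8\right) = \left(\frac{191}{29} + o\right) \left(-8 + o\right) = \left(-8 + o\right) \left(\frac{191}{29} + o\right)$)
$\frac{1}{\frac{a{\left(312 \right)}}{73884} - 61485} = \frac{1}{\frac{- \frac{1528}{29} + 312^{2} - \frac{12792}{29}}{73884} - 61485} = \frac{1}{\left(- \frac{1528}{29} + 97344 - \frac{12792}{29}\right) \frac{1}{73884} - 61485} = \frac{1}{\frac{2808656}{29} \cdot \frac{1}{73884} - 61485} = \frac{1}{\frac{702164}{535659} - 61485} = \frac{1}{- \frac{32934291451}{535659}} = - \frac{535659}{32934291451}$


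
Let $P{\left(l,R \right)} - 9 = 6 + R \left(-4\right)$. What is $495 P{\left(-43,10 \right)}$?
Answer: $-12375$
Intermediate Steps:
$P{\left(l,R \right)} = 15 - 4 R$ ($P{\left(l,R \right)} = 9 + \left(6 + R \left(-4\right)\right) = 9 - \left(-6 + 4 R\right) = 15 - 4 R$)
$495 P{\left(-43,10 \right)} = 495 \left(15 - 40\right) = 495 \left(-25\right) = -12375$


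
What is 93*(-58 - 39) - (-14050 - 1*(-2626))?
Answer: 2403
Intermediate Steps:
93*(-58 - 39) - (-14050 - 1*(-2626)) = 93*(-97) - (-14050 + 2626) = -9021 - 1*(-11424) = -9021 + 11424 = 2403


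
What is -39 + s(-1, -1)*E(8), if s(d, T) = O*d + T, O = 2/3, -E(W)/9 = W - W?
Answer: -39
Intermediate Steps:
E(W) = 0 (E(W) = -9*(W - W) = -9*0 = 0)
O = 2/3 (O = 2*(1/3) = 2/3 ≈ 0.66667)
s(d, T) = T + 2*d/3 (s(d, T) = 2*d/3 + T = T + 2*d/3)
-39 + s(-1, -1)*E(8) = -39 + (-1 + (2/3)*(-1))*0 = -39 + (-1 - 2/3)*0 = -39 - 5/3*0 = -39 + 0 = -39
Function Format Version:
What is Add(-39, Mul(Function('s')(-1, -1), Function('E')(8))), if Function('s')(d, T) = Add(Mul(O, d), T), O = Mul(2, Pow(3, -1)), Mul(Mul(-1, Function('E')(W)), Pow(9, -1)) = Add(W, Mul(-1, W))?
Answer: -39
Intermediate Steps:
Function('E')(W) = 0 (Function('E')(W) = Mul(-9, Add(W, Mul(-1, W))) = Mul(-9, 0) = 0)
O = Rational(2, 3) (O = Mul(2, Rational(1, 3)) = Rational(2, 3) ≈ 0.66667)
Function('s')(d, T) = Add(T, Mul(Rational(2, 3), d)) (Function('s')(d, T) = Add(Mul(Rational(2, 3), d), T) = Add(T, Mul(Rational(2, 3), d)))
Add(-39, Mul(Function('s')(-1, -1), Function('E')(8))) = Add(-39, Mul(Add(-1, Mul(Rational(2, 3), -1)), 0)) = Add(-39, Mul(Add(-1, Rational(-2, 3)), 0)) = Add(-39, Mul(Rational(-5, 3), 0)) = Add(-39, 0) = -39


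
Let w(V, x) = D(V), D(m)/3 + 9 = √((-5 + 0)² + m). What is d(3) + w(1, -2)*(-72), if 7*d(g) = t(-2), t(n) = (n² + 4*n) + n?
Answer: 13602/7 - 216*√26 ≈ 841.75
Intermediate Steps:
t(n) = n² + 5*n
d(g) = -6/7 (d(g) = (-2*(5 - 2))/7 = (-2*3)/7 = (⅐)*(-6) = -6/7)
D(m) = -27 + 3*√(25 + m) (D(m) = -27 + 3*√((-5 + 0)² + m) = -27 + 3*√((-5)² + m) = -27 + 3*√(25 + m))
w(V, x) = -27 + 3*√(25 + V)
d(3) + w(1, -2)*(-72) = -6/7 + (-27 + 3*√(25 + 1))*(-72) = -6/7 + (-27 + 3*√26)*(-72) = -6/7 + (1944 - 216*√26) = 13602/7 - 216*√26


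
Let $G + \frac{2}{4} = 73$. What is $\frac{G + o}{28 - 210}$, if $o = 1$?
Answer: $- \frac{21}{52} \approx -0.40385$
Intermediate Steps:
$G = \frac{145}{2}$ ($G = - \frac{1}{2} + 73 = \frac{145}{2} \approx 72.5$)
$\frac{G + o}{28 - 210} = \frac{\frac{145}{2} + 1}{28 - 210} = \frac{147}{2 \left(-182\right)} = \frac{147}{2} \left(- \frac{1}{182}\right) = - \frac{21}{52}$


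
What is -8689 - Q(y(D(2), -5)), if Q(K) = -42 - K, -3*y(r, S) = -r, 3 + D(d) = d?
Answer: -25942/3 ≈ -8647.3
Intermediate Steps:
D(d) = -3 + d
y(r, S) = r/3 (y(r, S) = -(-1)*r/3 = r/3)
-8689 - Q(y(D(2), -5)) = -8689 - (-42 - (-3 + 2)/3) = -8689 - (-42 - (-1)/3) = -8689 - (-42 - 1*(-1/3)) = -8689 - (-42 + 1/3) = -8689 - 1*(-125/3) = -8689 + 125/3 = -25942/3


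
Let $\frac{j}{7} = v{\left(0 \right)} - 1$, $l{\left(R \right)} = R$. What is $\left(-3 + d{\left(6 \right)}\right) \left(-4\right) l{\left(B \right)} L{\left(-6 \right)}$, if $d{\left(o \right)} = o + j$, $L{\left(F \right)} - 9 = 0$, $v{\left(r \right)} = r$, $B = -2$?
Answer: $-288$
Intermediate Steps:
$L{\left(F \right)} = 9$ ($L{\left(F \right)} = 9 + 0 = 9$)
$j = -7$ ($j = 7 \left(0 - 1\right) = 7 \left(-1\right) = -7$)
$d{\left(o \right)} = -7 + o$ ($d{\left(o \right)} = o - 7 = -7 + o$)
$\left(-3 + d{\left(6 \right)}\right) \left(-4\right) l{\left(B \right)} L{\left(-6 \right)} = \left(-3 + \left(-7 + 6\right)\right) \left(-4\right) \left(-2\right) 9 = \left(-3 - 1\right) \left(-4\right) \left(-2\right) 9 = \left(-4\right) \left(-4\right) \left(-2\right) 9 = 16 \left(-2\right) 9 = \left(-32\right) 9 = -288$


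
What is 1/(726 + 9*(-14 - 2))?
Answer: 1/582 ≈ 0.0017182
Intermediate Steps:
1/(726 + 9*(-14 - 2)) = 1/(726 + 9*(-16)) = 1/(726 - 144) = 1/582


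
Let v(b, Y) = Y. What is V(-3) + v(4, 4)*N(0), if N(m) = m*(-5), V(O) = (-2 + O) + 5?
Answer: 0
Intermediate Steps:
V(O) = 3 + O
N(m) = -5*m
V(-3) + v(4, 4)*N(0) = (3 - 3) + 4*(-5*0) = 0 + 4*0 = 0 + 0 = 0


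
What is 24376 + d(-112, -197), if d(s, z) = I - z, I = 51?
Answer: 24624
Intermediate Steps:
d(s, z) = 51 - z
24376 + d(-112, -197) = 24376 + (51 - 1*(-197)) = 24376 + (51 + 197) = 24376 + 248 = 24624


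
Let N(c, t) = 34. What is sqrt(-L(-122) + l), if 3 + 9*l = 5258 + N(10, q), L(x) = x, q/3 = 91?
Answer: sqrt(6387)/3 ≈ 26.640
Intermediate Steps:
q = 273 (q = 3*91 = 273)
l = 1763/3 (l = -1/3 + (5258 + 34)/9 = -1/3 + (1/9)*5292 = -1/3 + 588 = 1763/3 ≈ 587.67)
sqrt(-L(-122) + l) = sqrt(-1*(-122) + 1763/3) = sqrt(122 + 1763/3) = sqrt(2129/3) = sqrt(6387)/3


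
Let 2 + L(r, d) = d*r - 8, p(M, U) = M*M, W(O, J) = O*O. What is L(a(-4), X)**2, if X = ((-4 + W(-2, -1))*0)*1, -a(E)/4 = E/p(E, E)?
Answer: 100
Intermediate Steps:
W(O, J) = O**2
p(M, U) = M**2
a(E) = -4/E (a(E) = -4*E/(E**2) = -4*E/E**2 = -4/E)
X = 0 (X = ((-4 + (-2)**2)*0)*1 = ((-4 + 4)*0)*1 = (0*0)*1 = 0*1 = 0)
L(r, d) = -10 + d*r (L(r, d) = -2 + (d*r - 8) = -2 + (-8 + d*r) = -10 + d*r)
L(a(-4), X)**2 = (-10 + 0*(-4/(-4)))**2 = (-10 + 0*(-4*(-1/4)))**2 = (-10 + 0*1)**2 = (-10 + 0)**2 = (-10)**2 = 100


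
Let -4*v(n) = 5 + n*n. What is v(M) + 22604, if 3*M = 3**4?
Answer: 44841/2 ≈ 22421.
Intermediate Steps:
M = 27 (M = (1/3)*3**4 = (1/3)*81 = 27)
v(n) = -5/4 - n**2/4 (v(n) = -(5 + n*n)/4 = -(5 + n**2)/4 = -5/4 - n**2/4)
v(M) + 22604 = (-5/4 - 1/4*27**2) + 22604 = (-5/4 - 1/4*729) + 22604 = (-5/4 - 729/4) + 22604 = -367/2 + 22604 = 44841/2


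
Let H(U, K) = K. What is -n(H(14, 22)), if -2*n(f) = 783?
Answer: 783/2 ≈ 391.50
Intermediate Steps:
n(f) = -783/2 (n(f) = -½*783 = -783/2)
-n(H(14, 22)) = -1*(-783/2) = 783/2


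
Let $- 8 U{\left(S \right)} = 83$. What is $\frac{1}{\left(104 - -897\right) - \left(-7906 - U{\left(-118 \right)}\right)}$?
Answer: $\frac{8}{71173} \approx 0.0001124$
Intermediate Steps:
$U{\left(S \right)} = - \frac{83}{8}$ ($U{\left(S \right)} = \left(- \frac{1}{8}\right) 83 = - \frac{83}{8}$)
$\frac{1}{\left(104 - -897\right) - \left(-7906 - U{\left(-118 \right)}\right)} = \frac{1}{\left(104 - -897\right) + \left(\left(\left(457 \cdot 21 - 12388\right) - \frac{83}{8}\right) - -10697\right)} = \frac{1}{\left(104 + 897\right) + \left(\left(\left(9597 - 12388\right) - \frac{83}{8}\right) + 10697\right)} = \frac{1}{1001 + \left(\left(-2791 - \frac{83}{8}\right) + 10697\right)} = \frac{1}{1001 + \left(- \frac{22411}{8} + 10697\right)} = \frac{1}{1001 + \frac{63165}{8}} = \frac{1}{\frac{71173}{8}} = \frac{8}{71173}$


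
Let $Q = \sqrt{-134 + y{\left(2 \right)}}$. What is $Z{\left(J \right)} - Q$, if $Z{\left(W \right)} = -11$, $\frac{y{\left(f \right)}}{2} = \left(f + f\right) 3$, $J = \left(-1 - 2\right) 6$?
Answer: $-11 - i \sqrt{110} \approx -11.0 - 10.488 i$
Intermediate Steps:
$J = -18$ ($J = \left(-3\right) 6 = -18$)
$y{\left(f \right)} = 12 f$ ($y{\left(f \right)} = 2 \left(f + f\right) 3 = 2 \cdot 2 f 3 = 2 \cdot 6 f = 12 f$)
$Q = i \sqrt{110}$ ($Q = \sqrt{-134 + 12 \cdot 2} = \sqrt{-134 + 24} = \sqrt{-110} = i \sqrt{110} \approx 10.488 i$)
$Z{\left(J \right)} - Q = -11 - i \sqrt{110}$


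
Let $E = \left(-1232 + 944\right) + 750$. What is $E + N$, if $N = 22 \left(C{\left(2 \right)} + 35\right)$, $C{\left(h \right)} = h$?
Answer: $1276$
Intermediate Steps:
$N = 814$ ($N = 22 \left(2 + 35\right) = 22 \cdot 37 = 814$)
$E = 462$ ($E = -288 + 750 = 462$)
$E + N = 462 + 814 = 1276$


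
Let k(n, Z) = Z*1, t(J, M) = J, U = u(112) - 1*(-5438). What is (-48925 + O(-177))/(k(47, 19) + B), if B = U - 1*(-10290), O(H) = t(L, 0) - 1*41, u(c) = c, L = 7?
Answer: -48959/15859 ≈ -3.0871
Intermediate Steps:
U = 5550 (U = 112 - 1*(-5438) = 112 + 5438 = 5550)
k(n, Z) = Z
O(H) = -34 (O(H) = 7 - 1*41 = 7 - 41 = -34)
B = 15840 (B = 5550 - 1*(-10290) = 5550 + 10290 = 15840)
(-48925 + O(-177))/(k(47, 19) + B) = (-48925 - 34)/(19 + 15840) = -48959/15859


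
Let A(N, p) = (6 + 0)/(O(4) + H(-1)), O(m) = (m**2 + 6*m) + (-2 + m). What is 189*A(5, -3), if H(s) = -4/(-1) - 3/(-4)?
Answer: 4536/187 ≈ 24.257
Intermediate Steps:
H(s) = 19/4 (H(s) = -4*(-1) - 3*(-1/4) = 4 + 3/4 = 19/4)
O(m) = -2 + m**2 + 7*m
A(N, p) = 24/187 (A(N, p) = (6 + 0)/((-2 + 4**2 + 7*4) + 19/4) = 6/((-2 + 16 + 28) + 19/4) = 6/(42 + 19/4) = 6/(187/4) = 6*(4/187) = 24/187)
189*A(5, -3) = 189*(24/187) = 4536/187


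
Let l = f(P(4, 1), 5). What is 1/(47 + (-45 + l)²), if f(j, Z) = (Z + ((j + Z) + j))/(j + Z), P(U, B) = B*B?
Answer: 1/1896 ≈ 0.00052743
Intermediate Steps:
P(U, B) = B²
f(j, Z) = (2*Z + 2*j)/(Z + j) (f(j, Z) = (Z + ((Z + j) + j))/(Z + j) = (Z + (Z + 2*j))/(Z + j) = (2*Z + 2*j)/(Z + j))
l = 2
1/(47 + (-45 + l)²) = 1/(47 + (-45 + 2)²) = 1/(47 + (-43)²) = 1/(47 + 1849) = 1/1896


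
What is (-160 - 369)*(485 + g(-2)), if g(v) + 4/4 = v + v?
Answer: -253920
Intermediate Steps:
g(v) = -1 + 2*v (g(v) = -1 + (v + v) = -1 + 2*v)
(-160 - 369)*(485 + g(-2)) = (-160 - 369)*(485 + (-1 + 2*(-2))) = -529*(485 + (-1 - 4)) = -529*(485 - 5) = -529*480 = -253920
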